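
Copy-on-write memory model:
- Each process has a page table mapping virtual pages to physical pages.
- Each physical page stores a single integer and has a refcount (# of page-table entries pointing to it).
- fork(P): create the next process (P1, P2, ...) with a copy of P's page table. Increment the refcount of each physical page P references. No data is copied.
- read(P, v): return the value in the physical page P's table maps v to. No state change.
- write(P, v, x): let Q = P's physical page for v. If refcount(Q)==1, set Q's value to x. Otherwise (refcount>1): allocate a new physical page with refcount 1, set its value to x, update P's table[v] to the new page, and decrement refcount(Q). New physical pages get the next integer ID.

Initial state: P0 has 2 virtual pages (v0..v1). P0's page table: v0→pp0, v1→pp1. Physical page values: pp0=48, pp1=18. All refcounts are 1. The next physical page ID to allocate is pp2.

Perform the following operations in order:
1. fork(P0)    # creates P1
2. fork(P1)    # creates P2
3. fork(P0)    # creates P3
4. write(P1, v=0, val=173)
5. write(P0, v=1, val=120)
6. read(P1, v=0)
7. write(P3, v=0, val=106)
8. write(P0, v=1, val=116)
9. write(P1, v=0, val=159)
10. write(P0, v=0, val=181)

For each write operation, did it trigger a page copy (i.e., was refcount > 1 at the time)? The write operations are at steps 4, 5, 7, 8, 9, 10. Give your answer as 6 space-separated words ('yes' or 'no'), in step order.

Op 1: fork(P0) -> P1. 2 ppages; refcounts: pp0:2 pp1:2
Op 2: fork(P1) -> P2. 2 ppages; refcounts: pp0:3 pp1:3
Op 3: fork(P0) -> P3. 2 ppages; refcounts: pp0:4 pp1:4
Op 4: write(P1, v0, 173). refcount(pp0)=4>1 -> COPY to pp2. 3 ppages; refcounts: pp0:3 pp1:4 pp2:1
Op 5: write(P0, v1, 120). refcount(pp1)=4>1 -> COPY to pp3. 4 ppages; refcounts: pp0:3 pp1:3 pp2:1 pp3:1
Op 6: read(P1, v0) -> 173. No state change.
Op 7: write(P3, v0, 106). refcount(pp0)=3>1 -> COPY to pp4. 5 ppages; refcounts: pp0:2 pp1:3 pp2:1 pp3:1 pp4:1
Op 8: write(P0, v1, 116). refcount(pp3)=1 -> write in place. 5 ppages; refcounts: pp0:2 pp1:3 pp2:1 pp3:1 pp4:1
Op 9: write(P1, v0, 159). refcount(pp2)=1 -> write in place. 5 ppages; refcounts: pp0:2 pp1:3 pp2:1 pp3:1 pp4:1
Op 10: write(P0, v0, 181). refcount(pp0)=2>1 -> COPY to pp5. 6 ppages; refcounts: pp0:1 pp1:3 pp2:1 pp3:1 pp4:1 pp5:1

yes yes yes no no yes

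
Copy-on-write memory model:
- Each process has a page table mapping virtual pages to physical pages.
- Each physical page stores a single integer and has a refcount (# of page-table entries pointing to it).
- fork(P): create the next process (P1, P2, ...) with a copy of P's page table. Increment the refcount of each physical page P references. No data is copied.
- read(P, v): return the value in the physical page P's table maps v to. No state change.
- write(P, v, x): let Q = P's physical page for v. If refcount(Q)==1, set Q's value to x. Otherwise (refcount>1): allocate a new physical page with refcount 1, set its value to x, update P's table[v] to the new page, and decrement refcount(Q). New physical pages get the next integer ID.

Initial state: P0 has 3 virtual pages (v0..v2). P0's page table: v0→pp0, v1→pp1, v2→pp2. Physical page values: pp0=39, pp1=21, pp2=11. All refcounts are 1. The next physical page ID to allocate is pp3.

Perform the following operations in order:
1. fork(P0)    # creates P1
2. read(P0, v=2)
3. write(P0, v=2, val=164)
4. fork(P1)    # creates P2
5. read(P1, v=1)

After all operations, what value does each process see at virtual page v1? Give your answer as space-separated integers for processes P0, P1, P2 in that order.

Answer: 21 21 21

Derivation:
Op 1: fork(P0) -> P1. 3 ppages; refcounts: pp0:2 pp1:2 pp2:2
Op 2: read(P0, v2) -> 11. No state change.
Op 3: write(P0, v2, 164). refcount(pp2)=2>1 -> COPY to pp3. 4 ppages; refcounts: pp0:2 pp1:2 pp2:1 pp3:1
Op 4: fork(P1) -> P2. 4 ppages; refcounts: pp0:3 pp1:3 pp2:2 pp3:1
Op 5: read(P1, v1) -> 21. No state change.
P0: v1 -> pp1 = 21
P1: v1 -> pp1 = 21
P2: v1 -> pp1 = 21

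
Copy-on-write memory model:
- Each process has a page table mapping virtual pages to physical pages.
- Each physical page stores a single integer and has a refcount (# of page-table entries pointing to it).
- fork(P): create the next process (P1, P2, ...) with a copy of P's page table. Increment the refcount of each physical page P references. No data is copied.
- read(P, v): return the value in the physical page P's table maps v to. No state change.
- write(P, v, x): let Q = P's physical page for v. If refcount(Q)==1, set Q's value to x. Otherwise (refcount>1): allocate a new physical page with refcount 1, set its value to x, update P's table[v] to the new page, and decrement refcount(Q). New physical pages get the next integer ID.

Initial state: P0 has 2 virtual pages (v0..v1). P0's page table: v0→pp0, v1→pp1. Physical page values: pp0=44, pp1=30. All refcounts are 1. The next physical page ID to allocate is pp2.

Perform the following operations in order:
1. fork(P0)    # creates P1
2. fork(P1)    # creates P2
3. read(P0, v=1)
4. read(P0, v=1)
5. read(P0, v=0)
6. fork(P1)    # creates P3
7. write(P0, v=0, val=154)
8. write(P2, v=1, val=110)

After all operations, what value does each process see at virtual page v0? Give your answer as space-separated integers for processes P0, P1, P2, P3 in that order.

Op 1: fork(P0) -> P1. 2 ppages; refcounts: pp0:2 pp1:2
Op 2: fork(P1) -> P2. 2 ppages; refcounts: pp0:3 pp1:3
Op 3: read(P0, v1) -> 30. No state change.
Op 4: read(P0, v1) -> 30. No state change.
Op 5: read(P0, v0) -> 44. No state change.
Op 6: fork(P1) -> P3. 2 ppages; refcounts: pp0:4 pp1:4
Op 7: write(P0, v0, 154). refcount(pp0)=4>1 -> COPY to pp2. 3 ppages; refcounts: pp0:3 pp1:4 pp2:1
Op 8: write(P2, v1, 110). refcount(pp1)=4>1 -> COPY to pp3. 4 ppages; refcounts: pp0:3 pp1:3 pp2:1 pp3:1
P0: v0 -> pp2 = 154
P1: v0 -> pp0 = 44
P2: v0 -> pp0 = 44
P3: v0 -> pp0 = 44

Answer: 154 44 44 44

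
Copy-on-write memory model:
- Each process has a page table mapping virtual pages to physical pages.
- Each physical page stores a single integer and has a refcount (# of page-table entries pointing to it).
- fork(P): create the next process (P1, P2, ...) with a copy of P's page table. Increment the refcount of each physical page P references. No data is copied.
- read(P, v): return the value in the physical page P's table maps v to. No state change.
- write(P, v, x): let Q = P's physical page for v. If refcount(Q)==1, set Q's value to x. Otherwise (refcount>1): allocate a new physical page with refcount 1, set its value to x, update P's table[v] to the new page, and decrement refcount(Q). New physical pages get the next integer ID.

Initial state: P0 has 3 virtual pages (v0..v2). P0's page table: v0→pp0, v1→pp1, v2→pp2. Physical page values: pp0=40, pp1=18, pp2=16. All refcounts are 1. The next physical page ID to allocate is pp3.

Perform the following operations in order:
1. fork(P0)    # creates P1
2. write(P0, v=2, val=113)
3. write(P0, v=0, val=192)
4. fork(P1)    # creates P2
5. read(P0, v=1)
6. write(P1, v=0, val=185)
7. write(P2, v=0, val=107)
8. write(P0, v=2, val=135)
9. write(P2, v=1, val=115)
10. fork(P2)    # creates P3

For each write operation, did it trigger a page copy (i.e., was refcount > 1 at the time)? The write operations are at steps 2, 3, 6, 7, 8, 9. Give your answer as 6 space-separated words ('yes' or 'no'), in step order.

Op 1: fork(P0) -> P1. 3 ppages; refcounts: pp0:2 pp1:2 pp2:2
Op 2: write(P0, v2, 113). refcount(pp2)=2>1 -> COPY to pp3. 4 ppages; refcounts: pp0:2 pp1:2 pp2:1 pp3:1
Op 3: write(P0, v0, 192). refcount(pp0)=2>1 -> COPY to pp4. 5 ppages; refcounts: pp0:1 pp1:2 pp2:1 pp3:1 pp4:1
Op 4: fork(P1) -> P2. 5 ppages; refcounts: pp0:2 pp1:3 pp2:2 pp3:1 pp4:1
Op 5: read(P0, v1) -> 18. No state change.
Op 6: write(P1, v0, 185). refcount(pp0)=2>1 -> COPY to pp5. 6 ppages; refcounts: pp0:1 pp1:3 pp2:2 pp3:1 pp4:1 pp5:1
Op 7: write(P2, v0, 107). refcount(pp0)=1 -> write in place. 6 ppages; refcounts: pp0:1 pp1:3 pp2:2 pp3:1 pp4:1 pp5:1
Op 8: write(P0, v2, 135). refcount(pp3)=1 -> write in place. 6 ppages; refcounts: pp0:1 pp1:3 pp2:2 pp3:1 pp4:1 pp5:1
Op 9: write(P2, v1, 115). refcount(pp1)=3>1 -> COPY to pp6. 7 ppages; refcounts: pp0:1 pp1:2 pp2:2 pp3:1 pp4:1 pp5:1 pp6:1
Op 10: fork(P2) -> P3. 7 ppages; refcounts: pp0:2 pp1:2 pp2:3 pp3:1 pp4:1 pp5:1 pp6:2

yes yes yes no no yes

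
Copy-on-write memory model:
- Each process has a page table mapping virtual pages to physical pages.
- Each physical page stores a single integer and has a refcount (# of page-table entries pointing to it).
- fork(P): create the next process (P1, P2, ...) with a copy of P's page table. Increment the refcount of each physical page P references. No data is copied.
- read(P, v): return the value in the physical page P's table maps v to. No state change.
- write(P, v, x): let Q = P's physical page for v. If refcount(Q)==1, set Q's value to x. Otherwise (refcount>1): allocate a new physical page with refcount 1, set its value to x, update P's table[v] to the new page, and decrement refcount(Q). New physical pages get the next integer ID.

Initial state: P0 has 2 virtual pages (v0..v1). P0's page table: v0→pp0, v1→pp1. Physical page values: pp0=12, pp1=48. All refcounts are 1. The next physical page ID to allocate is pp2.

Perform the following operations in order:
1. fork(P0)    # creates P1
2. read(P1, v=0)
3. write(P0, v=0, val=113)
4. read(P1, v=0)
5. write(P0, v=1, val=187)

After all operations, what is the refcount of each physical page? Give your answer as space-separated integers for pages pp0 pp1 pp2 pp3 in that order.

Op 1: fork(P0) -> P1. 2 ppages; refcounts: pp0:2 pp1:2
Op 2: read(P1, v0) -> 12. No state change.
Op 3: write(P0, v0, 113). refcount(pp0)=2>1 -> COPY to pp2. 3 ppages; refcounts: pp0:1 pp1:2 pp2:1
Op 4: read(P1, v0) -> 12. No state change.
Op 5: write(P0, v1, 187). refcount(pp1)=2>1 -> COPY to pp3. 4 ppages; refcounts: pp0:1 pp1:1 pp2:1 pp3:1

Answer: 1 1 1 1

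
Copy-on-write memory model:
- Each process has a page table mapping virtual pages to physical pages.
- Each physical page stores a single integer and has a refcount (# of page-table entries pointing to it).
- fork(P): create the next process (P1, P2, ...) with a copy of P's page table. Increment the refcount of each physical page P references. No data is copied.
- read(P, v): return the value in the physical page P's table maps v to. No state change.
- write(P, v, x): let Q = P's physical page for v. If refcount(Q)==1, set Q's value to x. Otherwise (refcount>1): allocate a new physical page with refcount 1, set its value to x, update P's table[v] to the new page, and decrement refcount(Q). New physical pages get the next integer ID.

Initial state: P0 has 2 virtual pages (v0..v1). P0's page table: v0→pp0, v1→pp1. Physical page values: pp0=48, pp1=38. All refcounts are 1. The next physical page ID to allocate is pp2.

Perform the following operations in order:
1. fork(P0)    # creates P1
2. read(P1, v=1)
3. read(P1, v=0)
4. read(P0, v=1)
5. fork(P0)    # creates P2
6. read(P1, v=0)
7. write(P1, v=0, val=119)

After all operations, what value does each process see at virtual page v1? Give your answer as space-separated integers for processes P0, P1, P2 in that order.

Answer: 38 38 38

Derivation:
Op 1: fork(P0) -> P1. 2 ppages; refcounts: pp0:2 pp1:2
Op 2: read(P1, v1) -> 38. No state change.
Op 3: read(P1, v0) -> 48. No state change.
Op 4: read(P0, v1) -> 38. No state change.
Op 5: fork(P0) -> P2. 2 ppages; refcounts: pp0:3 pp1:3
Op 6: read(P1, v0) -> 48. No state change.
Op 7: write(P1, v0, 119). refcount(pp0)=3>1 -> COPY to pp2. 3 ppages; refcounts: pp0:2 pp1:3 pp2:1
P0: v1 -> pp1 = 38
P1: v1 -> pp1 = 38
P2: v1 -> pp1 = 38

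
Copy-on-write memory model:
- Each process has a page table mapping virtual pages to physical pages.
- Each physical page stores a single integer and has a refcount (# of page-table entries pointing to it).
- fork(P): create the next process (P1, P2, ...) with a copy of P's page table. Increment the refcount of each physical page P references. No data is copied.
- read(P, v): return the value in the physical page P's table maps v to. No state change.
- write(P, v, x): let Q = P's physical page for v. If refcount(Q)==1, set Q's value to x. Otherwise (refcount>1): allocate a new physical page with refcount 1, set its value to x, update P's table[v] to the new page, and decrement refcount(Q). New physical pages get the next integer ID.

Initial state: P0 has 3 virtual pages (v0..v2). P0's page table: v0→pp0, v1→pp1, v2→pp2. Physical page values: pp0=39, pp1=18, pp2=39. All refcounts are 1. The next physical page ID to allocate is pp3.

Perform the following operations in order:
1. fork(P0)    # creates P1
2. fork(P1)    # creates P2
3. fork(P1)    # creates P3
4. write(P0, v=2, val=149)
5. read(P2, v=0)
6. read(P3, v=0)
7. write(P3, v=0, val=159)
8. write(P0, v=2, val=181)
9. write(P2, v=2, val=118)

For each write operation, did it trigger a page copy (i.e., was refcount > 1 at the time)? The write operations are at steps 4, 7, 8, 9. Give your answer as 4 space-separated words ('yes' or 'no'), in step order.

Op 1: fork(P0) -> P1. 3 ppages; refcounts: pp0:2 pp1:2 pp2:2
Op 2: fork(P1) -> P2. 3 ppages; refcounts: pp0:3 pp1:3 pp2:3
Op 3: fork(P1) -> P3. 3 ppages; refcounts: pp0:4 pp1:4 pp2:4
Op 4: write(P0, v2, 149). refcount(pp2)=4>1 -> COPY to pp3. 4 ppages; refcounts: pp0:4 pp1:4 pp2:3 pp3:1
Op 5: read(P2, v0) -> 39. No state change.
Op 6: read(P3, v0) -> 39. No state change.
Op 7: write(P3, v0, 159). refcount(pp0)=4>1 -> COPY to pp4. 5 ppages; refcounts: pp0:3 pp1:4 pp2:3 pp3:1 pp4:1
Op 8: write(P0, v2, 181). refcount(pp3)=1 -> write in place. 5 ppages; refcounts: pp0:3 pp1:4 pp2:3 pp3:1 pp4:1
Op 9: write(P2, v2, 118). refcount(pp2)=3>1 -> COPY to pp5. 6 ppages; refcounts: pp0:3 pp1:4 pp2:2 pp3:1 pp4:1 pp5:1

yes yes no yes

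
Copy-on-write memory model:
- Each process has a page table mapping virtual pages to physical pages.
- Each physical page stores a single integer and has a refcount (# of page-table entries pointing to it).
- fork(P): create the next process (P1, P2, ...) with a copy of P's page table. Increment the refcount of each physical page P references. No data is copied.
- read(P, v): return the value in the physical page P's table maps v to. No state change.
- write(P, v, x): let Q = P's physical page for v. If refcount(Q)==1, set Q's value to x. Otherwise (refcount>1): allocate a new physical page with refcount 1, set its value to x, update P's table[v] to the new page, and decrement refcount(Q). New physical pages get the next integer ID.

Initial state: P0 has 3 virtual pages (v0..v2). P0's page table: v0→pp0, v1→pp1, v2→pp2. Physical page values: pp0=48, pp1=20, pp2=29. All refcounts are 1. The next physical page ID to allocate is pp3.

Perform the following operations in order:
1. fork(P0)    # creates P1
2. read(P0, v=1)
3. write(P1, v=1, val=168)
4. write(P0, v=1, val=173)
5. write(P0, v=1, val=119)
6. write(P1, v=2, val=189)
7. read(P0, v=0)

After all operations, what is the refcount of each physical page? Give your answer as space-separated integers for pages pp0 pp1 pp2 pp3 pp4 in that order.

Op 1: fork(P0) -> P1. 3 ppages; refcounts: pp0:2 pp1:2 pp2:2
Op 2: read(P0, v1) -> 20. No state change.
Op 3: write(P1, v1, 168). refcount(pp1)=2>1 -> COPY to pp3. 4 ppages; refcounts: pp0:2 pp1:1 pp2:2 pp3:1
Op 4: write(P0, v1, 173). refcount(pp1)=1 -> write in place. 4 ppages; refcounts: pp0:2 pp1:1 pp2:2 pp3:1
Op 5: write(P0, v1, 119). refcount(pp1)=1 -> write in place. 4 ppages; refcounts: pp0:2 pp1:1 pp2:2 pp3:1
Op 6: write(P1, v2, 189). refcount(pp2)=2>1 -> COPY to pp4. 5 ppages; refcounts: pp0:2 pp1:1 pp2:1 pp3:1 pp4:1
Op 7: read(P0, v0) -> 48. No state change.

Answer: 2 1 1 1 1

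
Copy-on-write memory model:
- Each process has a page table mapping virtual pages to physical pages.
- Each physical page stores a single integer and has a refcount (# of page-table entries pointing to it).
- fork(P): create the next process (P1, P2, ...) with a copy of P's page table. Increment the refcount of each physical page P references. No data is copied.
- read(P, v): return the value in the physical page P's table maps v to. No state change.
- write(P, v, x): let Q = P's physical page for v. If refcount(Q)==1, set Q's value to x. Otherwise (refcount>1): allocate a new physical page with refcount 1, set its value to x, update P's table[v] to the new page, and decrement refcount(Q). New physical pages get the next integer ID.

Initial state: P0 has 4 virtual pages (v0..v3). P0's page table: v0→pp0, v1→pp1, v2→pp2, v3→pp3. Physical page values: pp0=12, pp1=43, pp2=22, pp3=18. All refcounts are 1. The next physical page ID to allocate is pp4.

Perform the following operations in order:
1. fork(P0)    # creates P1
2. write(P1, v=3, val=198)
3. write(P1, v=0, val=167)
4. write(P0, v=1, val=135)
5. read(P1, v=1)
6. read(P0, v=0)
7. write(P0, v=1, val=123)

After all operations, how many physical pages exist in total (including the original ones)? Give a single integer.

Op 1: fork(P0) -> P1. 4 ppages; refcounts: pp0:2 pp1:2 pp2:2 pp3:2
Op 2: write(P1, v3, 198). refcount(pp3)=2>1 -> COPY to pp4. 5 ppages; refcounts: pp0:2 pp1:2 pp2:2 pp3:1 pp4:1
Op 3: write(P1, v0, 167). refcount(pp0)=2>1 -> COPY to pp5. 6 ppages; refcounts: pp0:1 pp1:2 pp2:2 pp3:1 pp4:1 pp5:1
Op 4: write(P0, v1, 135). refcount(pp1)=2>1 -> COPY to pp6. 7 ppages; refcounts: pp0:1 pp1:1 pp2:2 pp3:1 pp4:1 pp5:1 pp6:1
Op 5: read(P1, v1) -> 43. No state change.
Op 6: read(P0, v0) -> 12. No state change.
Op 7: write(P0, v1, 123). refcount(pp6)=1 -> write in place. 7 ppages; refcounts: pp0:1 pp1:1 pp2:2 pp3:1 pp4:1 pp5:1 pp6:1

Answer: 7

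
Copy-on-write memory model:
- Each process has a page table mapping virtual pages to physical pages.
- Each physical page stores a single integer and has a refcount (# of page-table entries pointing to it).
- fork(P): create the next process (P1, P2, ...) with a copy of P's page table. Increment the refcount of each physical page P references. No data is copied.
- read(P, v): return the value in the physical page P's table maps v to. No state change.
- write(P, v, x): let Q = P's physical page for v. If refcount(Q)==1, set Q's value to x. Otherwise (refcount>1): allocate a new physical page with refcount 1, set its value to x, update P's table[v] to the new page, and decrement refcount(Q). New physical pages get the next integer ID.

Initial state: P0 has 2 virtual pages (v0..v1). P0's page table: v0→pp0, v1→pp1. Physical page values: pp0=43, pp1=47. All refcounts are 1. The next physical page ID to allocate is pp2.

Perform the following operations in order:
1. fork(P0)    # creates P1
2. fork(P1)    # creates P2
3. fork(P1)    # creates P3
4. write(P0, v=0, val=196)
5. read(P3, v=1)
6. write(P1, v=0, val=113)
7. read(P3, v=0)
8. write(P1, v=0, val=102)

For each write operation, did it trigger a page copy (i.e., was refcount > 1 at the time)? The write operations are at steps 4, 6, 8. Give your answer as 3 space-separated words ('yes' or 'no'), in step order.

Op 1: fork(P0) -> P1. 2 ppages; refcounts: pp0:2 pp1:2
Op 2: fork(P1) -> P2. 2 ppages; refcounts: pp0:3 pp1:3
Op 3: fork(P1) -> P3. 2 ppages; refcounts: pp0:4 pp1:4
Op 4: write(P0, v0, 196). refcount(pp0)=4>1 -> COPY to pp2. 3 ppages; refcounts: pp0:3 pp1:4 pp2:1
Op 5: read(P3, v1) -> 47. No state change.
Op 6: write(P1, v0, 113). refcount(pp0)=3>1 -> COPY to pp3. 4 ppages; refcounts: pp0:2 pp1:4 pp2:1 pp3:1
Op 7: read(P3, v0) -> 43. No state change.
Op 8: write(P1, v0, 102). refcount(pp3)=1 -> write in place. 4 ppages; refcounts: pp0:2 pp1:4 pp2:1 pp3:1

yes yes no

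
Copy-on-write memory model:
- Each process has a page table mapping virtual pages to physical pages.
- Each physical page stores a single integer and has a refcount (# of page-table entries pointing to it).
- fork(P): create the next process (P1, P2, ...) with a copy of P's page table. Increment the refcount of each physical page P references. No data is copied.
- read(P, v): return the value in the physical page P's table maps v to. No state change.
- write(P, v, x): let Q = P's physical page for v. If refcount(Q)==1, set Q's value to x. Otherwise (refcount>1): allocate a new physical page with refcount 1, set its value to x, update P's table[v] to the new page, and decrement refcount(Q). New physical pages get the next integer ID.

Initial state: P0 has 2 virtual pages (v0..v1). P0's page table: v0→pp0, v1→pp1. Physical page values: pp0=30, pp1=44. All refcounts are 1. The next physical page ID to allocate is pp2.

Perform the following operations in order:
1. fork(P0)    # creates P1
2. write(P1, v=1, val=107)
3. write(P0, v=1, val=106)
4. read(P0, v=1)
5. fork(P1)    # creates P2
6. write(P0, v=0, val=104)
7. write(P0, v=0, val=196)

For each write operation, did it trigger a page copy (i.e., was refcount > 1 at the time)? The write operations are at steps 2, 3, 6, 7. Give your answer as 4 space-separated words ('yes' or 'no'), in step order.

Op 1: fork(P0) -> P1. 2 ppages; refcounts: pp0:2 pp1:2
Op 2: write(P1, v1, 107). refcount(pp1)=2>1 -> COPY to pp2. 3 ppages; refcounts: pp0:2 pp1:1 pp2:1
Op 3: write(P0, v1, 106). refcount(pp1)=1 -> write in place. 3 ppages; refcounts: pp0:2 pp1:1 pp2:1
Op 4: read(P0, v1) -> 106. No state change.
Op 5: fork(P1) -> P2. 3 ppages; refcounts: pp0:3 pp1:1 pp2:2
Op 6: write(P0, v0, 104). refcount(pp0)=3>1 -> COPY to pp3. 4 ppages; refcounts: pp0:2 pp1:1 pp2:2 pp3:1
Op 7: write(P0, v0, 196). refcount(pp3)=1 -> write in place. 4 ppages; refcounts: pp0:2 pp1:1 pp2:2 pp3:1

yes no yes no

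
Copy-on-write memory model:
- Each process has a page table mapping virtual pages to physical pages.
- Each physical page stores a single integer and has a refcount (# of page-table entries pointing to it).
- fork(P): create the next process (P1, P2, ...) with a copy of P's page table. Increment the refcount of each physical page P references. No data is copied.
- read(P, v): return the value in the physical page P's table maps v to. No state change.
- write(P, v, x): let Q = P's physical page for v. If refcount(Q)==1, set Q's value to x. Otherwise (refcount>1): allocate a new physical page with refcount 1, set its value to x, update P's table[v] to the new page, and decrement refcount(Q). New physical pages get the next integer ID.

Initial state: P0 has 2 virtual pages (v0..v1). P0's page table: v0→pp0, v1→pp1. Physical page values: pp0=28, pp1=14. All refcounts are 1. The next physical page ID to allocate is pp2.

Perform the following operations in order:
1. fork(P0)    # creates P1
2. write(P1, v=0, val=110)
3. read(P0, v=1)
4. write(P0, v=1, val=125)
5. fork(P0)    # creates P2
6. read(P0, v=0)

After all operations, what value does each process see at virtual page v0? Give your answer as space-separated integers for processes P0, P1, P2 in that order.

Answer: 28 110 28

Derivation:
Op 1: fork(P0) -> P1. 2 ppages; refcounts: pp0:2 pp1:2
Op 2: write(P1, v0, 110). refcount(pp0)=2>1 -> COPY to pp2. 3 ppages; refcounts: pp0:1 pp1:2 pp2:1
Op 3: read(P0, v1) -> 14. No state change.
Op 4: write(P0, v1, 125). refcount(pp1)=2>1 -> COPY to pp3. 4 ppages; refcounts: pp0:1 pp1:1 pp2:1 pp3:1
Op 5: fork(P0) -> P2. 4 ppages; refcounts: pp0:2 pp1:1 pp2:1 pp3:2
Op 6: read(P0, v0) -> 28. No state change.
P0: v0 -> pp0 = 28
P1: v0 -> pp2 = 110
P2: v0 -> pp0 = 28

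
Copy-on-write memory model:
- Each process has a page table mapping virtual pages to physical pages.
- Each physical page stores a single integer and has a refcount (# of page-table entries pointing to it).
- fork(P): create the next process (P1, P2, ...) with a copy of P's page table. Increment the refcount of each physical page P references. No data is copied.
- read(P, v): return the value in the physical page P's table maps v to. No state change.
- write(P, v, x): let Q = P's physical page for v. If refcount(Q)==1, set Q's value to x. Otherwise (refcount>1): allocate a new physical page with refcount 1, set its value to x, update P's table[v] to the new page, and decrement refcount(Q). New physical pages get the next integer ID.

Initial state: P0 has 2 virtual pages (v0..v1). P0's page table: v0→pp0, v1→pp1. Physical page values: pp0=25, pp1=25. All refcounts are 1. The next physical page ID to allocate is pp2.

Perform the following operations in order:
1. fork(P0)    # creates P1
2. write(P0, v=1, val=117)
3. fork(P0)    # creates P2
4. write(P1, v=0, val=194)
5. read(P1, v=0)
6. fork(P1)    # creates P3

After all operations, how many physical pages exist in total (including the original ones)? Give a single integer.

Op 1: fork(P0) -> P1. 2 ppages; refcounts: pp0:2 pp1:2
Op 2: write(P0, v1, 117). refcount(pp1)=2>1 -> COPY to pp2. 3 ppages; refcounts: pp0:2 pp1:1 pp2:1
Op 3: fork(P0) -> P2. 3 ppages; refcounts: pp0:3 pp1:1 pp2:2
Op 4: write(P1, v0, 194). refcount(pp0)=3>1 -> COPY to pp3. 4 ppages; refcounts: pp0:2 pp1:1 pp2:2 pp3:1
Op 5: read(P1, v0) -> 194. No state change.
Op 6: fork(P1) -> P3. 4 ppages; refcounts: pp0:2 pp1:2 pp2:2 pp3:2

Answer: 4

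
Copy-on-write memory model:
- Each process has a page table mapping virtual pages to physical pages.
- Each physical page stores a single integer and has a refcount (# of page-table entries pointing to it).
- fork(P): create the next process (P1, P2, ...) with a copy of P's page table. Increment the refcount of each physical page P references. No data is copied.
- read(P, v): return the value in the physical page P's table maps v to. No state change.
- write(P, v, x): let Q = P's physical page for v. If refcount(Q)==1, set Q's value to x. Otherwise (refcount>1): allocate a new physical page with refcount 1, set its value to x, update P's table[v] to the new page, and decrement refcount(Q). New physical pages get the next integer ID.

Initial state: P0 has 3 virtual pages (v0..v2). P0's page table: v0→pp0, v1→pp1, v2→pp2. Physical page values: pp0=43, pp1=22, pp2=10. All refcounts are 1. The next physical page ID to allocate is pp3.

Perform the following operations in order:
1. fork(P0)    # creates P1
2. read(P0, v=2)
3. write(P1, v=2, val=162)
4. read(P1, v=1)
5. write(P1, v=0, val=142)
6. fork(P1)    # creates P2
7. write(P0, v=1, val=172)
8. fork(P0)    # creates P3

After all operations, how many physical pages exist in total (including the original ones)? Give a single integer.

Answer: 6

Derivation:
Op 1: fork(P0) -> P1. 3 ppages; refcounts: pp0:2 pp1:2 pp2:2
Op 2: read(P0, v2) -> 10. No state change.
Op 3: write(P1, v2, 162). refcount(pp2)=2>1 -> COPY to pp3. 4 ppages; refcounts: pp0:2 pp1:2 pp2:1 pp3:1
Op 4: read(P1, v1) -> 22. No state change.
Op 5: write(P1, v0, 142). refcount(pp0)=2>1 -> COPY to pp4. 5 ppages; refcounts: pp0:1 pp1:2 pp2:1 pp3:1 pp4:1
Op 6: fork(P1) -> P2. 5 ppages; refcounts: pp0:1 pp1:3 pp2:1 pp3:2 pp4:2
Op 7: write(P0, v1, 172). refcount(pp1)=3>1 -> COPY to pp5. 6 ppages; refcounts: pp0:1 pp1:2 pp2:1 pp3:2 pp4:2 pp5:1
Op 8: fork(P0) -> P3. 6 ppages; refcounts: pp0:2 pp1:2 pp2:2 pp3:2 pp4:2 pp5:2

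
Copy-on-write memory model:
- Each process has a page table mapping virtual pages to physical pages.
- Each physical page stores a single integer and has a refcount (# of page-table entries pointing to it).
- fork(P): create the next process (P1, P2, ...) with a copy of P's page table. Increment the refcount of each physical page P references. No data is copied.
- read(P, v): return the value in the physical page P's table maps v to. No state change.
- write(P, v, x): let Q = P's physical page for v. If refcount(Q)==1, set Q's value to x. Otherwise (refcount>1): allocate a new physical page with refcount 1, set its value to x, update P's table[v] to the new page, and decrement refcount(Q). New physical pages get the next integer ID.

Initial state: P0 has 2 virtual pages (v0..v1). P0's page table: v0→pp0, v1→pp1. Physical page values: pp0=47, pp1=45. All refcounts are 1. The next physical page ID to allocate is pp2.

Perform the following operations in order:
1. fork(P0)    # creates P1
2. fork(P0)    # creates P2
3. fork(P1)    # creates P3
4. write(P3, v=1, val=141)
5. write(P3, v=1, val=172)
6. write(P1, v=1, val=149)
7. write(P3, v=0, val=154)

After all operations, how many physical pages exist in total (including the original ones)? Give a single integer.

Op 1: fork(P0) -> P1. 2 ppages; refcounts: pp0:2 pp1:2
Op 2: fork(P0) -> P2. 2 ppages; refcounts: pp0:3 pp1:3
Op 3: fork(P1) -> P3. 2 ppages; refcounts: pp0:4 pp1:4
Op 4: write(P3, v1, 141). refcount(pp1)=4>1 -> COPY to pp2. 3 ppages; refcounts: pp0:4 pp1:3 pp2:1
Op 5: write(P3, v1, 172). refcount(pp2)=1 -> write in place. 3 ppages; refcounts: pp0:4 pp1:3 pp2:1
Op 6: write(P1, v1, 149). refcount(pp1)=3>1 -> COPY to pp3. 4 ppages; refcounts: pp0:4 pp1:2 pp2:1 pp3:1
Op 7: write(P3, v0, 154). refcount(pp0)=4>1 -> COPY to pp4. 5 ppages; refcounts: pp0:3 pp1:2 pp2:1 pp3:1 pp4:1

Answer: 5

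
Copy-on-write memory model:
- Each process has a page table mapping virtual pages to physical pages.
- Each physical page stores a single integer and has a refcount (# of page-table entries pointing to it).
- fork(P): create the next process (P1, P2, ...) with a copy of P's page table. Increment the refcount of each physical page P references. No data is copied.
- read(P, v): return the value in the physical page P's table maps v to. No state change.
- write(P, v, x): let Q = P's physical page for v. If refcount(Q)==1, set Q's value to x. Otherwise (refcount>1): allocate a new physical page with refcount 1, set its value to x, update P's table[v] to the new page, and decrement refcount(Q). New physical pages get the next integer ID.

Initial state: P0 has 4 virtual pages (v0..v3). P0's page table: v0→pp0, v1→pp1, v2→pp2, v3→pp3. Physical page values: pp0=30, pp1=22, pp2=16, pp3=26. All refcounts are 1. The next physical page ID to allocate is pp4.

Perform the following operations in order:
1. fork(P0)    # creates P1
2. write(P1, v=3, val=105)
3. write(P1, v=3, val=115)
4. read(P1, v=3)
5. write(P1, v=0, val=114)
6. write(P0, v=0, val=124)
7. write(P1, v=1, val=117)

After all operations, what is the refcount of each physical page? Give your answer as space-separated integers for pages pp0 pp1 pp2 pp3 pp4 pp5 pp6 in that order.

Op 1: fork(P0) -> P1. 4 ppages; refcounts: pp0:2 pp1:2 pp2:2 pp3:2
Op 2: write(P1, v3, 105). refcount(pp3)=2>1 -> COPY to pp4. 5 ppages; refcounts: pp0:2 pp1:2 pp2:2 pp3:1 pp4:1
Op 3: write(P1, v3, 115). refcount(pp4)=1 -> write in place. 5 ppages; refcounts: pp0:2 pp1:2 pp2:2 pp3:1 pp4:1
Op 4: read(P1, v3) -> 115. No state change.
Op 5: write(P1, v0, 114). refcount(pp0)=2>1 -> COPY to pp5. 6 ppages; refcounts: pp0:1 pp1:2 pp2:2 pp3:1 pp4:1 pp5:1
Op 6: write(P0, v0, 124). refcount(pp0)=1 -> write in place. 6 ppages; refcounts: pp0:1 pp1:2 pp2:2 pp3:1 pp4:1 pp5:1
Op 7: write(P1, v1, 117). refcount(pp1)=2>1 -> COPY to pp6. 7 ppages; refcounts: pp0:1 pp1:1 pp2:2 pp3:1 pp4:1 pp5:1 pp6:1

Answer: 1 1 2 1 1 1 1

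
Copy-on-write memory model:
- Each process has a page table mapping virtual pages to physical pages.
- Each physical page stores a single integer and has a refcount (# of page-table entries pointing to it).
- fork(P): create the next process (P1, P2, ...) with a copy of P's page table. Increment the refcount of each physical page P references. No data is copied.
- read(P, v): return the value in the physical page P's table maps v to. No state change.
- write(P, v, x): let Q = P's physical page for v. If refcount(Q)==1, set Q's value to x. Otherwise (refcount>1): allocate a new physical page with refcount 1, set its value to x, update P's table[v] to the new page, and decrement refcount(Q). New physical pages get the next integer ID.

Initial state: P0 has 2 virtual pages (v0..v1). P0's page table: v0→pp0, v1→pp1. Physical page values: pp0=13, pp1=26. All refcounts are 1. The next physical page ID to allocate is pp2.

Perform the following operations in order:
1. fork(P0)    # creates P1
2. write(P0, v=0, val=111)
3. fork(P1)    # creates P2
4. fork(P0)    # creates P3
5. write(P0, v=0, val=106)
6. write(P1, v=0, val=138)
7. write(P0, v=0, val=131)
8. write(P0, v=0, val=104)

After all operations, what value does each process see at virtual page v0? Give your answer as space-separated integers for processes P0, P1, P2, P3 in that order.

Op 1: fork(P0) -> P1. 2 ppages; refcounts: pp0:2 pp1:2
Op 2: write(P0, v0, 111). refcount(pp0)=2>1 -> COPY to pp2. 3 ppages; refcounts: pp0:1 pp1:2 pp2:1
Op 3: fork(P1) -> P2. 3 ppages; refcounts: pp0:2 pp1:3 pp2:1
Op 4: fork(P0) -> P3. 3 ppages; refcounts: pp0:2 pp1:4 pp2:2
Op 5: write(P0, v0, 106). refcount(pp2)=2>1 -> COPY to pp3. 4 ppages; refcounts: pp0:2 pp1:4 pp2:1 pp3:1
Op 6: write(P1, v0, 138). refcount(pp0)=2>1 -> COPY to pp4. 5 ppages; refcounts: pp0:1 pp1:4 pp2:1 pp3:1 pp4:1
Op 7: write(P0, v0, 131). refcount(pp3)=1 -> write in place. 5 ppages; refcounts: pp0:1 pp1:4 pp2:1 pp3:1 pp4:1
Op 8: write(P0, v0, 104). refcount(pp3)=1 -> write in place. 5 ppages; refcounts: pp0:1 pp1:4 pp2:1 pp3:1 pp4:1
P0: v0 -> pp3 = 104
P1: v0 -> pp4 = 138
P2: v0 -> pp0 = 13
P3: v0 -> pp2 = 111

Answer: 104 138 13 111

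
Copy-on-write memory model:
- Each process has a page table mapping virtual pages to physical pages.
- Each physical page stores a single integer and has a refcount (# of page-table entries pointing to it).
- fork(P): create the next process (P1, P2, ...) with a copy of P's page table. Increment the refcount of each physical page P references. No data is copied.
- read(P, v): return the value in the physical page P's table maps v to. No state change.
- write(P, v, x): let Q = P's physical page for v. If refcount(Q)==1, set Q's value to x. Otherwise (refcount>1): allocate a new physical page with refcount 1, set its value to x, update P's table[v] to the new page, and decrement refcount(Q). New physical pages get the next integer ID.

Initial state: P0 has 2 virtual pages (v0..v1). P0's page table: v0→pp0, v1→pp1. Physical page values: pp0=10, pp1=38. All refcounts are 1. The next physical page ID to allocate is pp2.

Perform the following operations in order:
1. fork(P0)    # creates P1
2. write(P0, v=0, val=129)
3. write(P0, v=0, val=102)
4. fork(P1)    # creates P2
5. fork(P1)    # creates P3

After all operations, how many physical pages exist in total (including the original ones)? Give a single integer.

Answer: 3

Derivation:
Op 1: fork(P0) -> P1. 2 ppages; refcounts: pp0:2 pp1:2
Op 2: write(P0, v0, 129). refcount(pp0)=2>1 -> COPY to pp2. 3 ppages; refcounts: pp0:1 pp1:2 pp2:1
Op 3: write(P0, v0, 102). refcount(pp2)=1 -> write in place. 3 ppages; refcounts: pp0:1 pp1:2 pp2:1
Op 4: fork(P1) -> P2. 3 ppages; refcounts: pp0:2 pp1:3 pp2:1
Op 5: fork(P1) -> P3. 3 ppages; refcounts: pp0:3 pp1:4 pp2:1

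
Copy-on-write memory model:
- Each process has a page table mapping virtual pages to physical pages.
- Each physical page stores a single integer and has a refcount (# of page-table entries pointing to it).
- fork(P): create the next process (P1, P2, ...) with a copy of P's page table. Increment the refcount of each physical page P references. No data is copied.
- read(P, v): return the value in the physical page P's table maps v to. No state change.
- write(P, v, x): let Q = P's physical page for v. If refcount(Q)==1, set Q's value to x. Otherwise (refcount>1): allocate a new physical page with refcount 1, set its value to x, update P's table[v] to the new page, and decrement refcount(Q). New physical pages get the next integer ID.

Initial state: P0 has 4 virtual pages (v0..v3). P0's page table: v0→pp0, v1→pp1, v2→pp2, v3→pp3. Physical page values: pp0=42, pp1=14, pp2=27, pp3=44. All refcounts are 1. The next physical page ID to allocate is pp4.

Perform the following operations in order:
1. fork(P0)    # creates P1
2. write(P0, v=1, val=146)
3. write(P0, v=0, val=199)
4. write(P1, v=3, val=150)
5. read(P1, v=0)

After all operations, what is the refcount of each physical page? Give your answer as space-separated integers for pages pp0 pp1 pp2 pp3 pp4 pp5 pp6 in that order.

Answer: 1 1 2 1 1 1 1

Derivation:
Op 1: fork(P0) -> P1. 4 ppages; refcounts: pp0:2 pp1:2 pp2:2 pp3:2
Op 2: write(P0, v1, 146). refcount(pp1)=2>1 -> COPY to pp4. 5 ppages; refcounts: pp0:2 pp1:1 pp2:2 pp3:2 pp4:1
Op 3: write(P0, v0, 199). refcount(pp0)=2>1 -> COPY to pp5. 6 ppages; refcounts: pp0:1 pp1:1 pp2:2 pp3:2 pp4:1 pp5:1
Op 4: write(P1, v3, 150). refcount(pp3)=2>1 -> COPY to pp6. 7 ppages; refcounts: pp0:1 pp1:1 pp2:2 pp3:1 pp4:1 pp5:1 pp6:1
Op 5: read(P1, v0) -> 42. No state change.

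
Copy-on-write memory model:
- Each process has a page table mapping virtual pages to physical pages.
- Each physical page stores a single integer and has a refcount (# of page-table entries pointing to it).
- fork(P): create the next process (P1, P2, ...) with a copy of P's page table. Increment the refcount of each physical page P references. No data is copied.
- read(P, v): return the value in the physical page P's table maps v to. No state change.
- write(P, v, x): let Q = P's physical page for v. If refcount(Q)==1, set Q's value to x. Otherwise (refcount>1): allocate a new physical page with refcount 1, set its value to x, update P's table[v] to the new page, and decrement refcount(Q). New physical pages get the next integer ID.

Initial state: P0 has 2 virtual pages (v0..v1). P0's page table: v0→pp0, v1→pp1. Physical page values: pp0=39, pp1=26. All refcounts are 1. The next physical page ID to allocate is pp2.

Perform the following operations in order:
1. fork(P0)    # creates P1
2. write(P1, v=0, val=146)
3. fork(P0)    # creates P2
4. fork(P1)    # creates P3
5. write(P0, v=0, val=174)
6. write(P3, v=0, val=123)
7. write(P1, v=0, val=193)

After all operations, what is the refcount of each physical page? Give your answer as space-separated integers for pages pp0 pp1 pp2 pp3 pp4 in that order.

Op 1: fork(P0) -> P1. 2 ppages; refcounts: pp0:2 pp1:2
Op 2: write(P1, v0, 146). refcount(pp0)=2>1 -> COPY to pp2. 3 ppages; refcounts: pp0:1 pp1:2 pp2:1
Op 3: fork(P0) -> P2. 3 ppages; refcounts: pp0:2 pp1:3 pp2:1
Op 4: fork(P1) -> P3. 3 ppages; refcounts: pp0:2 pp1:4 pp2:2
Op 5: write(P0, v0, 174). refcount(pp0)=2>1 -> COPY to pp3. 4 ppages; refcounts: pp0:1 pp1:4 pp2:2 pp3:1
Op 6: write(P3, v0, 123). refcount(pp2)=2>1 -> COPY to pp4. 5 ppages; refcounts: pp0:1 pp1:4 pp2:1 pp3:1 pp4:1
Op 7: write(P1, v0, 193). refcount(pp2)=1 -> write in place. 5 ppages; refcounts: pp0:1 pp1:4 pp2:1 pp3:1 pp4:1

Answer: 1 4 1 1 1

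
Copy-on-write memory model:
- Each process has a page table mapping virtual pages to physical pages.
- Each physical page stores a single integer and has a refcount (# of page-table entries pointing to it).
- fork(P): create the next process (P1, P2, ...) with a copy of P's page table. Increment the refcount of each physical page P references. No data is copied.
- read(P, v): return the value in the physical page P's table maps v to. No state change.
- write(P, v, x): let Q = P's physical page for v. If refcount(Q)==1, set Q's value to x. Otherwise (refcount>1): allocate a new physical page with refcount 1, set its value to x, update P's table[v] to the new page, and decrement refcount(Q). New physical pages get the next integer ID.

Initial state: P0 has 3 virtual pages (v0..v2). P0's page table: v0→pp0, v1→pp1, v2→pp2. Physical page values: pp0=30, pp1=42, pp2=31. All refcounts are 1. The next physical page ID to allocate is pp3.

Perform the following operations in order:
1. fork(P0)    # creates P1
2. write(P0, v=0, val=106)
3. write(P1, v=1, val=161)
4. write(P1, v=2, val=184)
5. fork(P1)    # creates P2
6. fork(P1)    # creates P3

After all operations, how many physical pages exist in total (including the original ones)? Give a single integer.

Answer: 6

Derivation:
Op 1: fork(P0) -> P1. 3 ppages; refcounts: pp0:2 pp1:2 pp2:2
Op 2: write(P0, v0, 106). refcount(pp0)=2>1 -> COPY to pp3. 4 ppages; refcounts: pp0:1 pp1:2 pp2:2 pp3:1
Op 3: write(P1, v1, 161). refcount(pp1)=2>1 -> COPY to pp4. 5 ppages; refcounts: pp0:1 pp1:1 pp2:2 pp3:1 pp4:1
Op 4: write(P1, v2, 184). refcount(pp2)=2>1 -> COPY to pp5. 6 ppages; refcounts: pp0:1 pp1:1 pp2:1 pp3:1 pp4:1 pp5:1
Op 5: fork(P1) -> P2. 6 ppages; refcounts: pp0:2 pp1:1 pp2:1 pp3:1 pp4:2 pp5:2
Op 6: fork(P1) -> P3. 6 ppages; refcounts: pp0:3 pp1:1 pp2:1 pp3:1 pp4:3 pp5:3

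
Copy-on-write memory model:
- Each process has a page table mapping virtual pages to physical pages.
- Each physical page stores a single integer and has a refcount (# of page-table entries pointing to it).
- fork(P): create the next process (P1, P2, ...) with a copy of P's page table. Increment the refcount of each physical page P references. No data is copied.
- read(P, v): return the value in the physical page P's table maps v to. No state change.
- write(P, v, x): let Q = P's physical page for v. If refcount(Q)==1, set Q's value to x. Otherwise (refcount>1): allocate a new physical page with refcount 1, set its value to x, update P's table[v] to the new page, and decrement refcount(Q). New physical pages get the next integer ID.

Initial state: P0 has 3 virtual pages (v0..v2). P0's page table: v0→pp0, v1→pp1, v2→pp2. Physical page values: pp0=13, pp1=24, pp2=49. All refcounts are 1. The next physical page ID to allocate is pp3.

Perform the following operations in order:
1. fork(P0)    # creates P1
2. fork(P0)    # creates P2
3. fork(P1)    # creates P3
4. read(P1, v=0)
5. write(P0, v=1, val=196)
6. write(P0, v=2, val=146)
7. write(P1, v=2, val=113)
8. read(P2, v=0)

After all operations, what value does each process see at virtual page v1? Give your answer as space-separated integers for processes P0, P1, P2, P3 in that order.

Op 1: fork(P0) -> P1. 3 ppages; refcounts: pp0:2 pp1:2 pp2:2
Op 2: fork(P0) -> P2. 3 ppages; refcounts: pp0:3 pp1:3 pp2:3
Op 3: fork(P1) -> P3. 3 ppages; refcounts: pp0:4 pp1:4 pp2:4
Op 4: read(P1, v0) -> 13. No state change.
Op 5: write(P0, v1, 196). refcount(pp1)=4>1 -> COPY to pp3. 4 ppages; refcounts: pp0:4 pp1:3 pp2:4 pp3:1
Op 6: write(P0, v2, 146). refcount(pp2)=4>1 -> COPY to pp4. 5 ppages; refcounts: pp0:4 pp1:3 pp2:3 pp3:1 pp4:1
Op 7: write(P1, v2, 113). refcount(pp2)=3>1 -> COPY to pp5. 6 ppages; refcounts: pp0:4 pp1:3 pp2:2 pp3:1 pp4:1 pp5:1
Op 8: read(P2, v0) -> 13. No state change.
P0: v1 -> pp3 = 196
P1: v1 -> pp1 = 24
P2: v1 -> pp1 = 24
P3: v1 -> pp1 = 24

Answer: 196 24 24 24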